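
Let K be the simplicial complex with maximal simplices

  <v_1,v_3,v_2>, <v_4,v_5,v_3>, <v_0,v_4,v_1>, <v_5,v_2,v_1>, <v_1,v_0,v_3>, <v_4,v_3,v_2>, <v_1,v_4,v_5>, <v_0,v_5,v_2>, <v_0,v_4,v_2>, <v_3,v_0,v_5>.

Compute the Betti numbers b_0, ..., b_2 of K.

b_0 = 1, b_1 = 0, b_2 = 0.

Fix the vertex order v_0 < v_1 < v_2 < v_3 < v_4 < v_5 and write every simplex with vertices in increasing order. Then dim K = 2 and the simplices of K are:

  0-simplices (6): [v_0], [v_1], [v_2], [v_3], [v_4], [v_5]
  1-simplices (15): (15 of them)
  2-simplices (10): [v_0,v_1,v_3], [v_0,v_1,v_4], [v_0,v_2,v_4], [v_0,v_2,v_5], [v_0,v_3,v_5], [v_1,v_2,v_3], [v_1,v_2,v_5], [v_1,v_4,v_5], [v_2,v_3,v_4], [v_3,v_4,v_5]

Hence C_0 ≅ Z^6, C_1 ≅ Z^15, C_2 ≅ Z^10.

The boundary map ∂_1: C_1 → C_0 sends each edge [p,q] (with p < q) to q − p.
The 6×15 boundary matrix has rank 5 and Smith normal form diag(1,1,1,1,1).

∂_2: C_2 → C_1 acts by ∂[p,q,r] = [q,r] − [p,r] + [p,q]. For instance
  ∂[v_0,v_3,v_5] = [v_3,v_5] − [v_0,v_5] + [v_0,v_3],
  ∂[v_1,v_2,v_3] = [v_2,v_3] − [v_1,v_3] + [v_1,v_2].
The resulting 15×10 matrix has rank 10, and its Smith normal form has invariant factors (1,1,1,1,1,1,1,1,1,2).

From H_k ≅ ker(∂_k) / im(∂_{k+1}) we obtain:

  H_0: rank C_0 − rank ∂_1 = 6 − 5 = 1, and the invariant factors of ∂_1 are all 1, so H_0 = Z.
  H_1: rank ker ∂_1 − rank ∂_2 = (15 − 5) − 10 = 0, and ∂_2 has invariant factor 2 > 1, so H_1 = Z/2.
  H_2: rank ker ∂_2 − rank ∂_3 = (10 − 10) − 0 = 0, and there is no ∂_3, so H_2 = 0.

As a check, the Euler characteristic is 6 − 15 + 10 = 1, which agrees with 1 − 0 + 0 = 1.

Hence the Betti numbers are b_0 = 1, b_1 = 0, b_2 = 0.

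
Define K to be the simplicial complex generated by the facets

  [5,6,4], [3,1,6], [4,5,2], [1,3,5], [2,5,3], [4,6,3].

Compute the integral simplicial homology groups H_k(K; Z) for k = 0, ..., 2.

H_0 ≅ Z,  H_1 ≅ Z,  H_2 = 0.

K has 6 vertices, 12 edges, 6 triangles.
rank ∂_0 = 0, rank ∂_1 = 5 ⇒ b_0 = 6 − 0 − 5 = 1; all invariant factors of ∂_1 are 1 so no torsion. So H_0 = Z.
rank ∂_1 = 5, rank ∂_2 = 6 ⇒ b_1 = 12 − 5 − 6 = 1; all invariant factors of ∂_2 are 1 so no torsion. So H_1 = Z.
rank ∂_2 = 6, rank ∂_3 = 0 ⇒ b_2 = 6 − 6 − 0 = 0. So H_2 = 0.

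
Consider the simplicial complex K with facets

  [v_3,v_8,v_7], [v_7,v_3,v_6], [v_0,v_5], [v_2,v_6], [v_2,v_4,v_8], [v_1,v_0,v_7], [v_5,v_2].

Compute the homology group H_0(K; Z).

H_0 = Z.

Fix the vertex order v_0 < v_1 < v_2 < v_3 < v_4 < v_5 < v_6 < v_7 < v_8 and write every simplex with vertices in increasing order. Then dim K = 2 and the simplices of K are:

  0-simplices (9): [v_0], [v_1], [v_2], [v_3], [v_4], [v_5], [v_6], [v_7], [v_8]
  1-simplices (14): [v_0,v_1], [v_0,v_5], [v_0,v_7], [v_1,v_7], [v_2,v_4], [v_2,v_5], [v_2,v_6], [v_2,v_8], [v_3,v_6], [v_3,v_7], [v_3,v_8], [v_4,v_8], [v_6,v_7], [v_7,v_8]
  2-simplices (4): [v_0,v_1,v_7], [v_2,v_4,v_8], [v_3,v_6,v_7], [v_3,v_7,v_8]

Hence C_0 ≅ Z^9, C_1 ≅ Z^14, C_2 ≅ Z^4.

Boundary ∂_1: C_1 → C_0 sends each edge [p,q] (with p < q) to q − p.
This gives a 9×14 integer matrix of rank 8; reducing to Smith normal form yields diagonal entries (1,1,1,1,1,1,1,1).

∂_2: C_2 → C_1 maps a triangle to the signed sum of its edges. For instance
  ∂[v_3,v_7,v_8] = [v_7,v_8] − [v_3,v_8] + [v_3,v_7],
  ∂[v_3,v_6,v_7] = [v_6,v_7] − [v_3,v_7] + [v_3,v_6].
The resulting 14×4 matrix has rank 4, and its Smith normal form has invariant factors (1,1,1,1).

Now H_k = ker ∂_k / im ∂_{k+1}, so:

  H_0: rank C_0 − rank ∂_1 = 9 − 8 = 1, and the invariant factors of ∂_1 are all 1, so H_0 = Z.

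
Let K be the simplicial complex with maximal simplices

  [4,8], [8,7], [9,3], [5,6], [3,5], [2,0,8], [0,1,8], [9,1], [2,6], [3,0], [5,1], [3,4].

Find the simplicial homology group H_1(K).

H_1 = Z^4.

Take the total order 0 < 1 < 2 < 3 < 4 < 5 < 6 < 7 < 8 < 9 on the vertex set. Then K (dimension 2) consists of the simplices:

  0-simplices (10): [0], [1], [2], [3], [4], [5], [6], [7], [8], [9]
  1-simplices (15): [0,1], [0,2], [0,3], [0,8], [1,5], [1,8], [1,9], [2,6], [2,8], [3,4], [3,5], [3,9], [4,8], [5,6], [7,8]
  2-simplices (2): [0,1,8], [0,2,8]

Hence C_0 ≅ Z^10, C_1 ≅ Z^15, C_2 ≅ Z^2.

The boundary map ∂_1: C_1 → C_0 sends each edge [p,q] (with p < q) to q − p.
This gives a 10×15 integer matrix of rank 9; reducing to Smith normal form yields diagonal entries (1,1,1,1,1,1,1,1,1).

∂_2: C_2 → C_1 acts by ∂[p,q,r] = [q,r] − [p,r] + [p,q]. For instance
  ∂[0,2,8] = [2,8] − [0,8] + [0,2],
  ∂[0,1,8] = [1,8] − [0,8] + [0,1].
This gives a 15×2 integer matrix of rank 2; reducing to Smith normal form yields diagonal entries (1,1).

Computing H_k = (kernel of ∂_k) / (image of ∂_{k+1}):

  H_1: rank ker ∂_1 − rank ∂_2 = (15 − 9) − 2 = 4, and the invariant factors of ∂_2 are all 1, so H_1 ≅ Z^4.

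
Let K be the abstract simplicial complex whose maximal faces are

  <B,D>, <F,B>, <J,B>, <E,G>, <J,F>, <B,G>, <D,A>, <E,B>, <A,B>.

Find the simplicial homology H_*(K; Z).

Fix the vertex order A < B < D < E < F < G < J and write every simplex with vertices in increasing order. Then dim K = 1 and the simplices of K are:

  0-simplices (7): A, B, D, E, F, G, J
  1-simplices (9): AB, AD, BD, BE, BF, BG, BJ, EG, FJ

giving chain groups C_0 ≅ Z^7, C_1 ≅ Z^9.

∂_1: C_1 → C_0 is given by ∂[p,q] = [q] − [p]. For instance
  ∂BE = E − B.
This gives a 7×9 integer matrix of rank 6; reducing to Smith normal form yields diagonal entries (1,1,1,1,1,1).

Reading off H_k = ker ∂_k / im ∂_{k+1}:

  H_0: rank C_0 − rank ∂_1 = 7 − 6 = 1, and the invariant factors of ∂_1 are all 1, so H_0 ≅ Z.
  H_1: rank ker ∂_1 − rank ∂_2 = (9 − 6) − 0 = 3, and there is no ∂_2, so H_1 ≅ Z^3.

H_0 = Z,  H_1 = Z^3.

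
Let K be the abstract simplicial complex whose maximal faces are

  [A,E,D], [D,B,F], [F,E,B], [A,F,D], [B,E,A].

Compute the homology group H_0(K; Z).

H_0 = Z.

K has 5 vertices, 10 edges, 5 triangles.
rank ∂_0 = 0, rank ∂_1 = 4 ⇒ b_0 = 5 − 0 − 4 = 1; all invariant factors of ∂_1 are 1 so no torsion. So H_0 ≅ Z.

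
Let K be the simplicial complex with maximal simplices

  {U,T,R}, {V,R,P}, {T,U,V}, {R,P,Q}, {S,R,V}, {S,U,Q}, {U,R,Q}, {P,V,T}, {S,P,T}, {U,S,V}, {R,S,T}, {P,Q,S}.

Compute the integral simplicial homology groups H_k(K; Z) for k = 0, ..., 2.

Take the total order P < Q < R < S < T < U < V on the vertex set. Then K (dimension 2) consists of the simplices:

  0-simplices (7): P, Q, R, S, T, U, V
  1-simplices (18): PQ, PR, PS, PT, PV, QR, QS, QU, RS, RT, RU, RV, ST, SU, SV, TU, TV, UV
  2-simplices (12): PQR, PQS, PRV, PST, PTV, QRU, QSU, RST, RSV, RTU, SUV, TUV

Hence C_0 ≅ Z^7, C_1 ≅ Z^18, C_2 ≅ Z^12.

Boundary ∂_1: C_1 → C_0 is given by ∂[p,q] = [q] − [p].
The 7×18 boundary matrix has rank 6 and Smith normal form diag(1,1,1,1,1,1).

Boundary ∂_2: C_2 → C_1 acts by ∂[p,q,r] = [q,r] − [p,r] + [p,q]. For instance
  ∂QSU = SU − QU + QS,
  ∂PTV = TV − PV + PT.
The 18×12 boundary matrix has rank 12 and Smith normal form diag(1,1,1,1,1,1,1,1,1,1,1,2).

Now H_k = ker ∂_k / im ∂_{k+1}, so:

  H_0: rank C_0 − rank ∂_1 = 7 − 6 = 1, and the invariant factors of ∂_1 are all 1, so H_0 = Z.
  H_1: rank ker ∂_1 − rank ∂_2 = (18 − 6) − 12 = 0, and ∂_2 has invariant factor 2 > 1, so H_1 = Z/2.
  H_2: rank ker ∂_2 − rank ∂_3 = (12 − 12) − 0 = 0, and there is no ∂_3, so H_2 = 0.

(K is a triangulation of the real projective plane RP^2.)

H_0 = Z,  H_1 = Z/2,  H_2 = 0.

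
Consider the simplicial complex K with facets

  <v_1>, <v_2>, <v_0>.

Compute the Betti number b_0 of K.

b_0 = 3.

We work with the vertex ordering v_0 < v_1 < v_2. The simplices of K, each written with vertices in increasing order, are:

  0-simplices (3): [v_0], [v_1], [v_2]

Hence C_0 ≅ Z^3.

Reading off H_k = ker ∂_k / im ∂_{k+1}:

  H_0: rank C_0 − rank ∂_1 = 3 − 0 = 3, and there is no ∂_1, so H_0 = Z^3.

(K is a triangulation of a set of 3 points.)

Hence the Betti numbers are b_0 = 3.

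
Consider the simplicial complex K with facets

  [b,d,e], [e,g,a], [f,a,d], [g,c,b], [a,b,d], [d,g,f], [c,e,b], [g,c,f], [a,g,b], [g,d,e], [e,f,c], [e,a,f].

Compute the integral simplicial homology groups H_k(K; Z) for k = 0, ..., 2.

H_0 ≅ Z,  H_1 ≅ Z_2,  H_2 = 0.

Order the vertices as a < b < c < d < e < f < g. Listing each simplex with vertices in this order, K has dimension 2 with simplices:

  0-simplices (7): a, b, c, d, e, f, g
  1-simplices (18): ab, ad, ae, af, ag, bc, bd, be, bg, ce, cf, cg, de, df, dg, ef, eg, fg
  2-simplices (12): abd, abg, adf, aef, aeg, bce, bcg, bde, cef, cfg, deg, dfg

so the chain groups are C_0 ≅ Z^7, C_1 ≅ Z^18, C_2 ≅ Z^12.

Boundary ∂_1: C_1 → C_0 is given by ∂[p,q] = [q] − [p]. For instance
  ∂ag = g − a.
The 7×18 boundary matrix has rank 6 and Smith normal form diag(1,1,1,1,1,1).

∂_2: C_2 → C_1 acts by ∂[p,q,r] = [q,r] − [p,r] + [p,q]. For instance
  ∂cfg = fg − cg + cf,
  ∂bcg = cg − bg + bc.
As a 18×12 matrix over Z this has rank 12, with invariant factors (1,1,1,1,1,1,1,1,1,1,1,2).

Reading off H_k = ker ∂_k / im ∂_{k+1}:

  H_0: rank C_0 − rank ∂_1 = 7 − 6 = 1, and the invariant factors of ∂_1 are all 1, so H_0 ≅ Z.
  H_1: rank ker ∂_1 − rank ∂_2 = (18 − 6) − 12 = 0, and ∂_2 has invariant factor 2 > 1, so H_1 ≅ Z_2.
  H_2: rank ker ∂_2 − rank ∂_3 = (12 − 12) − 0 = 0, and there is no ∂_3, so H_2 ≅ 0.

As a check, the Euler characteristic is 7 − 18 + 12 = 1, which agrees with 1 − 0 + 0 = 1.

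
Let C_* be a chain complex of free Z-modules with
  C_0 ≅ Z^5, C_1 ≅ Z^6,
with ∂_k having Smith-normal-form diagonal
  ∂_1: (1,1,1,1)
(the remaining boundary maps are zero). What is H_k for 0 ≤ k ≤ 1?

H_0: b_0 = 5 − 0 − 4 = 1; torsion from ∂_1 factors > 1: none. So H_0 ≅ Z.
H_1: b_1 = 6 − 4 − 0 = 2; torsion from ∂_2 factors > 1: none. So H_1 ≅ Z^2.

H_0 ≅ Z,  H_1 ≅ Z^2.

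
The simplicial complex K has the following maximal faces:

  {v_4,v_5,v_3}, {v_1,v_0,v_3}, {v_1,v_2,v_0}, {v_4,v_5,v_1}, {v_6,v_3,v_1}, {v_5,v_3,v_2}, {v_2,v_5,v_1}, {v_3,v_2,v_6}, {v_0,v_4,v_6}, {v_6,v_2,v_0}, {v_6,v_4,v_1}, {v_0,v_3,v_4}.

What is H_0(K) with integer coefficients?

H_0 ≅ Z.

Order the vertices as v_0 < v_1 < v_2 < v_3 < v_4 < v_5 < v_6. Listing each simplex with vertices in this order, K has dimension 2 with simplices:

  0-simplices (7): [v_0], [v_1], [v_2], [v_3], [v_4], [v_5], [v_6]
  1-simplices (18): (18 of them)
  2-simplices (12): (12 of them)

giving chain groups C_0 ≅ Z^7, C_1 ≅ Z^18, C_2 ≅ Z^12.

Boundary ∂_1: C_1 → C_0 is given by ∂[p,q] = [q] − [p]. For instance
  ∂[v_1,v_6] = [v_6] − [v_1].
The 7×18 boundary matrix has rank 6 and Smith normal form diag(1,1,1,1,1,1).

Boundary ∂_2: C_2 → C_1 sends each 2-simplex [p,q,r] to [q,r] − [p,r] + [p,q]. For instance
  ∂[v_1,v_4,v_6] = [v_4,v_6] − [v_1,v_6] + [v_1,v_4],
  ∂[v_1,v_3,v_6] = [v_3,v_6] − [v_1,v_6] + [v_1,v_3].
The resulting 18×12 matrix has rank 12, and its Smith normal form has invariant factors (1,1,1,1,1,1,1,1,1,1,1,2).

From H_k ≅ ker(∂_k) / im(∂_{k+1}) we obtain:

  H_0: rank C_0 − rank ∂_1 = 7 − 6 = 1, and the invariant factors of ∂_1 are all 1, so H_0 = Z.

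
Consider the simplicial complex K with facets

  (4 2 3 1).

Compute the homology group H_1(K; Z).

H_1 ≅ 0.

Order the vertices as 1 < 2 < 3 < 4. Listing each simplex with vertices in this order, K has dimension 3 with simplices:

  0-simplices (4): [1], [2], [3], [4]
  1-simplices (6): [1,2], [1,3], [1,4], [2,3], [2,4], [3,4]
  2-simplices (4): [1,2,3], [1,2,4], [1,3,4], [2,3,4]
  3-simplices (1): [1,2,3,4]

Hence C_0 ≅ Z^4, C_1 ≅ Z^6, C_2 ≅ Z^4, C_3 ≅ Z^1.

∂_1: C_1 → C_0 sends each edge [p,q] (with p < q) to q − p. For instance
  ∂[2,3] = [3] − [2].
This gives a 4×6 integer matrix of rank 3; reducing to Smith normal form yields diagonal entries (1,1,1).

∂_2: C_2 → C_1 acts by ∂[p,q,r] = [q,r] − [p,r] + [p,q]. For instance
  ∂[1,2,4] = [2,4] − [1,4] + [1,2],
  ∂[1,3,4] = [3,4] − [1,4] + [1,3].
The resulting 6×4 matrix has rank 3, and its Smith normal form has invariant factors (1,1,1).

Boundary ∂_3: C_3 → C_2 sends each 3-simplex σ to the alternating sum Σ_i (−1)^i (σ with its i-th vertex removed). For instance
  ∂[1,2,3,4] = [2,3,4] − [1,3,4] + [1,2,4] − [1,2,3].
The 4×1 boundary matrix has rank 1 and Smith normal form diag(1).

Now H_k = ker ∂_k / im ∂_{k+1}, so:

  H_1: rank ker ∂_1 − rank ∂_2 = (6 − 3) − 3 = 0, and the invariant factors of ∂_2 are all 1, so H_1 ≅ 0.

(K is a triangulation of the 3-simplex.)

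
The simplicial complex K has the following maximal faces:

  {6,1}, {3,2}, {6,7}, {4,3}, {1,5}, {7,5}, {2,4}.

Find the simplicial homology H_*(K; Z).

We work with the vertex ordering 1 < 2 < 3 < 4 < 5 < 6 < 7. The simplices of K, each written with vertices in increasing order, are:

  0-simplices (7): [1], [2], [3], [4], [5], [6], [7]
  1-simplices (7): [1,5], [1,6], [2,3], [2,4], [3,4], [5,7], [6,7]

so the chain groups are C_0 ≅ Z^7, C_1 ≅ Z^7.

∂_1: C_1 → C_0 sends each edge [p,q] (with p < q) to q − p.
As a 7×7 matrix over Z this has rank 5, with invariant factors (1,1,1,1,1).

Now H_k = ker ∂_k / im ∂_{k+1}, so:

  H_0: rank C_0 − rank ∂_1 = 7 − 5 = 2, and the invariant factors of ∂_1 are all 1, so H_0 ≅ Z^2.
  H_1: rank ker ∂_1 − rank ∂_2 = (7 − 5) − 0 = 2, and there is no ∂_2, so H_1 ≅ Z^2.

H_0 = Z^2,  H_1 = Z^2.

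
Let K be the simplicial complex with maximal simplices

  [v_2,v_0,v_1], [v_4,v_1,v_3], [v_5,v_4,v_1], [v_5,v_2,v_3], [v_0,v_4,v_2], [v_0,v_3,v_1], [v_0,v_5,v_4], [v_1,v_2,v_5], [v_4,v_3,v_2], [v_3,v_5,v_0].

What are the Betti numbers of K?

b_0 = 1, b_1 = 0, b_2 = 0.

K has 6 vertices, 15 edges, 10 triangles.
rank ∂_0 = 0, rank ∂_1 = 5 ⇒ b_0 = 6 − 0 − 5 = 1; all invariant factors of ∂_1 are 1 so no torsion. So H_0 ≅ Z.
rank ∂_1 = 5, rank ∂_2 = 10 ⇒ b_1 = 15 − 5 − 10 = 0; ∂_2 has invariant factor(s) [2] giving torsion. So H_1 ≅ Z/2.
rank ∂_2 = 10, rank ∂_3 = 0 ⇒ b_2 = 10 − 10 − 0 = 0. So H_2 ≅ 0.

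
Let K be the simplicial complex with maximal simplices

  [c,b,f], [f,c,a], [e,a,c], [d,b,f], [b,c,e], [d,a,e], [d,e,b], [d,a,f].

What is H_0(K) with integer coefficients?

H_0 = Z.

Order the vertices as a < b < c < d < e < f. Listing each simplex with vertices in this order, K has dimension 2 with simplices:

  0-simplices (6): a, b, c, d, e, f
  1-simplices (12): ac, ad, ae, af, bc, bd, be, bf, ce, cf, de, df
  2-simplices (8): ace, acf, ade, adf, bce, bcf, bde, bdf

so the chain groups are C_0 ≅ Z^6, C_1 ≅ Z^12, C_2 ≅ Z^8.

∂_1: C_1 → C_0 sends each edge [p,q] (with p < q) to q − p. For instance
  ∂ad = d − a.
The resulting 6×12 matrix has rank 5, and its Smith normal form has invariant factors (1,1,1,1,1).

The boundary map ∂_2: C_2 → C_1 sends each 2-simplex [p,q,r] to [q,r] − [p,r] + [p,q]. For instance
  ∂bcf = cf − bf + bc,
  ∂acf = cf − af + ac.
The 12×8 boundary matrix has rank 7 and Smith normal form diag(1,1,1,1,1,1,1).

Computing H_k = (kernel of ∂_k) / (image of ∂_{k+1}):

  H_0: rank C_0 − rank ∂_1 = 6 − 5 = 1, and the invariant factors of ∂_1 are all 1, so H_0 = Z.

(K is a triangulation of the 2-sphere S^2.)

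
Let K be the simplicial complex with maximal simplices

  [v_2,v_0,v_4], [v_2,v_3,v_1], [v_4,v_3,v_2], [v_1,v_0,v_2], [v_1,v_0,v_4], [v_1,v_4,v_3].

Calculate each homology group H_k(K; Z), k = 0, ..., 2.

We work with the vertex ordering v_0 < v_1 < v_2 < v_3 < v_4. The simplices of K, each written with vertices in increasing order, are:

  0-simplices (5): [v_0], [v_1], [v_2], [v_3], [v_4]
  1-simplices (9): [v_0,v_1], [v_0,v_2], [v_0,v_4], [v_1,v_2], [v_1,v_3], [v_1,v_4], [v_2,v_3], [v_2,v_4], [v_3,v_4]
  2-simplices (6): [v_0,v_1,v_2], [v_0,v_1,v_4], [v_0,v_2,v_4], [v_1,v_2,v_3], [v_1,v_3,v_4], [v_2,v_3,v_4]

Hence C_0 ≅ Z^5, C_1 ≅ Z^9, C_2 ≅ Z^6.

Boundary ∂_1: C_1 → C_0 maps an edge to its endpoints' difference, ∂[p,q] = q − p. For instance
  ∂[v_3,v_4] = [v_4] − [v_3].
The resulting 5×9 matrix has rank 4, and its Smith normal form has invariant factors (1,1,1,1).

The boundary map ∂_2: C_2 → C_1 acts by ∂[p,q,r] = [q,r] − [p,r] + [p,q]. For instance
  ∂[v_0,v_1,v_2] = [v_1,v_2] − [v_0,v_2] + [v_0,v_1],
  ∂[v_1,v_3,v_4] = [v_3,v_4] − [v_1,v_4] + [v_1,v_3].
As a 9×6 matrix over Z this has rank 5, with invariant factors (1,1,1,1,1).

Computing H_k = (kernel of ∂_k) / (image of ∂_{k+1}):

  H_0: rank C_0 − rank ∂_1 = 5 − 4 = 1, and the invariant factors of ∂_1 are all 1, so H_0 = Z.
  H_1: rank ker ∂_1 − rank ∂_2 = (9 − 4) − 5 = 0, and the invariant factors of ∂_2 are all 1, so H_1 = 0.
  H_2: rank ker ∂_2 − rank ∂_3 = (6 − 5) − 0 = 1, and there is no ∂_3, so H_2 = Z.

As a check, the Euler characteristic is 5 − 9 + 6 = 2, which agrees with 1 − 0 + 1 = 2.

H_0 ≅ Z,  H_1 = 0,  H_2 ≅ Z.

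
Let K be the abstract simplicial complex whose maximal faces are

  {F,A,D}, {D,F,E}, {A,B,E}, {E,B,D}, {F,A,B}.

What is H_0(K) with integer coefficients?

H_0 = Z.

Fix the vertex order A < B < D < E < F and write every simplex with vertices in increasing order. Then dim K = 2 and the simplices of K are:

  0-simplices (5): A, B, D, E, F
  1-simplices (10): AB, AD, AE, AF, BD, BE, BF, DE, DF, EF
  2-simplices (5): ABE, ABF, ADF, BDE, DEF

Hence C_0 ≅ Z^5, C_1 ≅ Z^10, C_2 ≅ Z^5.

The boundary map ∂_1: C_1 → C_0 sends each edge [p,q] (with p < q) to q − p.
The 5×10 boundary matrix has rank 4 and Smith normal form diag(1,1,1,1).

Boundary ∂_2: C_2 → C_1 acts by ∂[p,q,r] = [q,r] − [p,r] + [p,q]. For instance
  ∂ABE = BE − AE + AB,
  ∂DEF = EF − DF + DE.
The 10×5 boundary matrix has rank 5 and Smith normal form diag(1,1,1,1,1).

From H_k ≅ ker(∂_k) / im(∂_{k+1}) we obtain:

  H_0: rank C_0 − rank ∂_1 = 5 − 4 = 1, and the invariant factors of ∂_1 are all 1, so H_0 = Z.

(K is a triangulation of the Möbius band.)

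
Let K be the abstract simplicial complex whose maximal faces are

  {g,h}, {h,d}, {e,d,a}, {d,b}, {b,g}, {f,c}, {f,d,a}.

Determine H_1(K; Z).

K has 8 vertices, 10 edges, 2 triangles.
rank ∂_1 = 7, rank ∂_2 = 2 ⇒ b_1 = 10 − 7 − 2 = 1; all invariant factors of ∂_2 are 1 so no torsion. So H_1 ≅ Z.

H_1 ≅ Z.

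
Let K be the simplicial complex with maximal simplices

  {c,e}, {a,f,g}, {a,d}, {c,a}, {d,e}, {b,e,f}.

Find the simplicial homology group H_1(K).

H_1 = Z^2.

Fix the vertex order a < b < c < d < e < f < g and write every simplex with vertices in increasing order. Then dim K = 2 and the simplices of K are:

  0-simplices (7): a, b, c, d, e, f, g
  1-simplices (10): ac, ad, af, ag, be, bf, ce, de, ef, fg
  2-simplices (2): afg, bef

Hence C_0 ≅ Z^7, C_1 ≅ Z^10, C_2 ≅ Z^2.

∂_1: C_1 → C_0 maps an edge to its endpoints' difference, ∂[p,q] = q − p.
The resulting 7×10 matrix has rank 6, and its Smith normal form has invariant factors (1,1,1,1,1,1).

Boundary ∂_2: C_2 → C_1 sends each 2-simplex [p,q,r] to [q,r] − [p,r] + [p,q]. For instance
  ∂afg = fg − ag + af,
  ∂bef = ef − bf + be.
As a 10×2 matrix over Z this has rank 2, with invariant factors (1,1).

Reading off H_k = ker ∂_k / im ∂_{k+1}:

  H_1: rank ker ∂_1 − rank ∂_2 = (10 − 6) − 2 = 2, and the invariant factors of ∂_2 are all 1, so H_1 = Z^2.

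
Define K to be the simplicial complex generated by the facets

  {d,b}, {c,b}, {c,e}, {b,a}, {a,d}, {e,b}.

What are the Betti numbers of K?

b_0 = 1, b_1 = 2.

Order the vertices as a < b < c < d < e. Listing each simplex with vertices in this order, K has dimension 1 with simplices:

  0-simplices (5): a, b, c, d, e
  1-simplices (6): ab, ad, bc, bd, be, ce

Hence C_0 ≅ Z^5, C_1 ≅ Z^6.

The boundary map ∂_1: C_1 → C_0 maps an edge to its endpoints' difference, ∂[p,q] = q − p. For instance
  ∂ce = e − c.
The 5×6 boundary matrix has rank 4 and Smith normal form diag(1,1,1,1).

Now H_k = ker ∂_k / im ∂_{k+1}, so:

  H_0: rank C_0 − rank ∂_1 = 5 − 4 = 1, and the invariant factors of ∂_1 are all 1, so H_0 ≅ Z.
  H_1: rank ker ∂_1 − rank ∂_2 = (6 − 4) − 0 = 2, and there is no ∂_2, so H_1 ≅ Z^2.

As a check, the Euler characteristic is 5 − 6 = -1, which agrees with 1 − 2 = -1.

Hence the Betti numbers are b_0 = 1, b_1 = 2.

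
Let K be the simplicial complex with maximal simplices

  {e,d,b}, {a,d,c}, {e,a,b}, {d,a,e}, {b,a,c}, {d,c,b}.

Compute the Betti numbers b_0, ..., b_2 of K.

K has 5 vertices, 9 edges, 6 triangles.
rank ∂_0 = 0, rank ∂_1 = 4 ⇒ b_0 = 5 − 0 − 4 = 1; all invariant factors of ∂_1 are 1 so no torsion. So H_0 = Z.
rank ∂_1 = 4, rank ∂_2 = 5 ⇒ b_1 = 9 − 4 − 5 = 0; all invariant factors of ∂_2 are 1 so no torsion. So H_1 = 0.
rank ∂_2 = 5, rank ∂_3 = 0 ⇒ b_2 = 6 − 5 − 0 = 1. So H_2 = Z.

b_0 = 1, b_1 = 0, b_2 = 1.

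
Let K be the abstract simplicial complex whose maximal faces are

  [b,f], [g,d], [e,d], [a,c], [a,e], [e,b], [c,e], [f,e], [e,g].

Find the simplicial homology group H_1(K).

Fix the vertex order a < b < c < d < e < f < g and write every simplex with vertices in increasing order. Then dim K = 1 and the simplices of K are:

  0-simplices (7): a, b, c, d, e, f, g
  1-simplices (9): ac, ae, be, bf, ce, de, dg, ef, eg

giving chain groups C_0 ≅ Z^7, C_1 ≅ Z^9.

Boundary ∂_1: C_1 → C_0 sends each edge [p,q] (with p < q) to q − p. For instance
  ∂ce = e − c.
The resulting 7×9 matrix has rank 6, and its Smith normal form has invariant factors (1,1,1,1,1,1).

Computing H_k = (kernel of ∂_k) / (image of ∂_{k+1}):

  H_1: rank ker ∂_1 − rank ∂_2 = (9 − 6) − 0 = 3, and there is no ∂_2, so H_1 = Z^3.

H_1 = Z^3.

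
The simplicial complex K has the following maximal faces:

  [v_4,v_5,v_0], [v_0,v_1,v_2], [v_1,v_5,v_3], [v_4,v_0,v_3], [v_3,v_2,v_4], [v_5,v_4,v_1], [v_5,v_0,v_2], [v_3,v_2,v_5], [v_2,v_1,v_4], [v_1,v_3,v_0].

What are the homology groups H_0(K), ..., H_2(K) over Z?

We work with the vertex ordering v_0 < v_1 < v_2 < v_3 < v_4 < v_5. The simplices of K, each written with vertices in increasing order, are:

  0-simplices (6): [v_0], [v_1], [v_2], [v_3], [v_4], [v_5]
  1-simplices (15): (15 of them)
  2-simplices (10): [v_0,v_1,v_2], [v_0,v_1,v_3], [v_0,v_2,v_5], [v_0,v_3,v_4], [v_0,v_4,v_5], [v_1,v_2,v_4], [v_1,v_3,v_5], [v_1,v_4,v_5], [v_2,v_3,v_4], [v_2,v_3,v_5]

giving chain groups C_0 ≅ Z^6, C_1 ≅ Z^15, C_2 ≅ Z^10.

The boundary map ∂_1: C_1 → C_0 maps an edge to its endpoints' difference, ∂[p,q] = q − p. For instance
  ∂[v_1,v_4] = [v_4] − [v_1].
The 6×15 boundary matrix has rank 5 and Smith normal form diag(1,1,1,1,1).

The boundary map ∂_2: C_2 → C_1 acts by ∂[p,q,r] = [q,r] − [p,r] + [p,q]. For instance
  ∂[v_1,v_2,v_4] = [v_2,v_4] − [v_1,v_4] + [v_1,v_2],
  ∂[v_1,v_4,v_5] = [v_4,v_5] − [v_1,v_5] + [v_1,v_4].
The 15×10 boundary matrix has rank 10 and Smith normal form diag(1,1,1,1,1,1,1,1,1,2).

From H_k ≅ ker(∂_k) / im(∂_{k+1}) we obtain:

  H_0: rank C_0 − rank ∂_1 = 6 − 5 = 1, and the invariant factors of ∂_1 are all 1, so H_0 = Z.
  H_1: rank ker ∂_1 − rank ∂_2 = (15 − 5) − 10 = 0, and ∂_2 has invariant factor 2 > 1, so H_1 = Z/2Z.
  H_2: rank ker ∂_2 − rank ∂_3 = (10 − 10) − 0 = 0, and there is no ∂_3, so H_2 = 0.

As a check, the Euler characteristic is 6 − 15 + 10 = 1, which agrees with 1 − 0 + 0 = 1.

H_0 = Z,  H_1 = Z/2Z,  H_2 = 0.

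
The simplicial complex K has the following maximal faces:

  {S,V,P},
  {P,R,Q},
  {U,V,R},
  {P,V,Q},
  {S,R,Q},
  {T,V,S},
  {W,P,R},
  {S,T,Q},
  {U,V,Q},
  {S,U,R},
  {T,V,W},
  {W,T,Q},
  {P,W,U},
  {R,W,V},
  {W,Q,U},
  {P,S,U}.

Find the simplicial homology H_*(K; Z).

Take the total order P < Q < R < S < T < U < V < W on the vertex set. Then K (dimension 2) consists of the simplices:

  0-simplices (8): P, Q, R, S, T, U, V, W
  1-simplices (24): PQ, PR, PS, PU, PV, PW, QR, QS, QT, QU, QV, QW, RS, RU, RV, RW, ST, SU, SV, TV, TW, UV, UW, VW
  2-simplices (16): PQR, PQV, PRW, PSU, PSV, PUW, QRS, QST, QTW, QUV, QUW, RSU, RUV, RVW, STV, TVW

Hence C_0 ≅ Z^8, C_1 ≅ Z^24, C_2 ≅ Z^16.

∂_1: C_1 → C_0 sends each edge [p,q] (with p < q) to q − p.
As a 8×24 matrix over Z this has rank 7, with invariant factors (1,1,1,1,1,1,1).

∂_2: C_2 → C_1 maps a triangle to the signed sum of its edges. For instance
  ∂QUW = UW − QW + QU,
  ∂TVW = VW − TW + TV.
The 24×16 boundary matrix has rank 15 and Smith normal form diag(1,1,1,1,1,1,1,1,1,1,1,1,1,1,1).

Reading off H_k = ker ∂_k / im ∂_{k+1}:

  H_0: rank C_0 − rank ∂_1 = 8 − 7 = 1, and the invariant factors of ∂_1 are all 1, so H_0 = Z.
  H_1: rank ker ∂_1 − rank ∂_2 = (24 − 7) − 15 = 2, and the invariant factors of ∂_2 are all 1, so H_1 = Z^2.
  H_2: rank ker ∂_2 − rank ∂_3 = (16 − 15) − 0 = 1, and there is no ∂_3, so H_2 = Z.

As a check, the Euler characteristic is 8 − 24 + 16 = 0, which agrees with 1 − 2 + 1 = 0.

H_0 ≅ Z,  H_1 ≅ Z^2,  H_2 ≅ Z.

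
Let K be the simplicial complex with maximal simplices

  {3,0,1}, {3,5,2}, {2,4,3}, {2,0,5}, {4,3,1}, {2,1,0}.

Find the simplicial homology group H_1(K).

We work with the vertex ordering 0 < 1 < 2 < 3 < 4 < 5. The simplices of K, each written with vertices in increasing order, are:

  0-simplices (6): [0], [1], [2], [3], [4], [5]
  1-simplices (12): [0,1], [0,2], [0,3], [0,5], [1,2], [1,3], [1,4], [2,3], [2,4], [2,5], [3,4], [3,5]
  2-simplices (6): [0,1,2], [0,1,3], [0,2,5], [1,3,4], [2,3,4], [2,3,5]

Hence C_0 ≅ Z^6, C_1 ≅ Z^12, C_2 ≅ Z^6.

∂_1: C_1 → C_0 sends each edge [p,q] (with p < q) to q − p. For instance
  ∂[0,5] = [5] − [0].
As a 6×12 matrix over Z this has rank 5, with invariant factors (1,1,1,1,1).

Boundary ∂_2: C_2 → C_1 acts by ∂[p,q,r] = [q,r] − [p,r] + [p,q]. For instance
  ∂[0,2,5] = [2,5] − [0,5] + [0,2],
  ∂[0,1,2] = [1,2] − [0,2] + [0,1].
The resulting 12×6 matrix has rank 6, and its Smith normal form has invariant factors (1,1,1,1,1,1).

Now H_k = ker ∂_k / im ∂_{k+1}, so:

  H_1: rank ker ∂_1 − rank ∂_2 = (12 − 5) − 6 = 1, and the invariant factors of ∂_2 are all 1, so H_1 = Z.

H_1 = Z.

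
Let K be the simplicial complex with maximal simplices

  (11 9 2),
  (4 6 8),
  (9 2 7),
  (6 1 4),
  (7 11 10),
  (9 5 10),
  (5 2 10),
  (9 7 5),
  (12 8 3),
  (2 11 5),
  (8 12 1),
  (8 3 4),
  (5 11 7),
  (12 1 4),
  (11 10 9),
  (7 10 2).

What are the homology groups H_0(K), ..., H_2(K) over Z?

Take the total order 1 < 2 < 3 < 4 < 5 < 6 < 7 < 8 < 9 < 10 < 11 < 12 on the vertex set. Then K (dimension 2) consists of the simplices:

  0-simplices (12): [1], [2], [3], [4], [5], [6], [7], [8], [9], [10], [11], [12]
  1-simplices (27): (27 of them)
  2-simplices (16): [1,4,6], [1,4,12], [1,8,12], [2,5,10], [2,5,11], [2,7,9], [2,7,10], [2,9,11], [3,4,8], [3,8,12], [4,6,8], [5,7,9], [5,7,11], [5,9,10], [7,10,11], [9,10,11]

so the chain groups are C_0 ≅ Z^12, C_1 ≅ Z^27, C_2 ≅ Z^16.

∂_1: C_1 → C_0 is given by ∂[p,q] = [q] − [p]. For instance
  ∂[3,12] = [12] − [3].
The resulting 12×27 matrix has rank 10, and its Smith normal form has invariant factors (1,1,1,1,1,1,1,1,1,1).

Boundary ∂_2: C_2 → C_1 acts by ∂[p,q,r] = [q,r] − [p,r] + [p,q]. For instance
  ∂[5,7,9] = [7,9] − [5,9] + [5,7],
  ∂[2,5,10] = [5,10] − [2,10] + [2,5].
The 27×16 boundary matrix has rank 16 and Smith normal form diag(1,1,1,1,1,1,1,1,1,1,1,1,1,1,1,2).

Computing H_k = (kernel of ∂_k) / (image of ∂_{k+1}):

  H_0: rank C_0 − rank ∂_1 = 12 − 10 = 2, and the invariant factors of ∂_1 are all 1, so H_0 ≅ Z^2.
  H_1: rank ker ∂_1 − rank ∂_2 = (27 − 10) − 16 = 1, and ∂_2 has invariant factor 2 > 1, so H_1 ≅ Z ⊕ Z/2Z.
  H_2: rank ker ∂_2 − rank ∂_3 = (16 − 16) − 0 = 0, and there is no ∂_3, so H_2 ≅ 0.

H_0 = Z^2,  H_1 = Z ⊕ Z/2Z,  H_2 = 0.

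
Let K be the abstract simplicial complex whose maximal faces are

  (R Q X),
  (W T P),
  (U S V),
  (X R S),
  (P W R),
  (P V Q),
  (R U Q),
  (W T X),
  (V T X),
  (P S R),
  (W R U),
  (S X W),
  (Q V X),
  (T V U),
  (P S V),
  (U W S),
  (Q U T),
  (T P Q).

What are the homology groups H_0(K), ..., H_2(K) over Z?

H_0 = Z,  H_1 = Z × Z/2,  H_2 = 0.

Order the vertices as P < Q < R < S < T < U < V < W < X. Listing each simplex with vertices in this order, K has dimension 2 with simplices:

  0-simplices (9): P, Q, R, S, T, U, V, W, X
  1-simplices (27): PQ, PR, PS, PT, PV, PW, QR, QT, QU, QV, QX, RS, RU, RW, RX, SU, SV, SW, SX, TU, TV, TW, TX, UV, UW, VX, WX
  2-simplices (18): PQT, PQV, PRS, PRW, PSV, PTW, QRU, QRX, QTU, QVX, RSX, RUW, SUV, SUW, SWX, TUV, TVX, TWX

giving chain groups C_0 ≅ Z^9, C_1 ≅ Z^27, C_2 ≅ Z^18.

∂_1: C_1 → C_0 sends each edge [p,q] (with p < q) to q − p.
This gives a 9×27 integer matrix of rank 8; reducing to Smith normal form yields diagonal entries (1,1,1,1,1,1,1,1).

Boundary ∂_2: C_2 → C_1 sends each 2-simplex [p,q,r] to [q,r] − [p,r] + [p,q]. For instance
  ∂PQT = QT − PT + PQ,
  ∂PQV = QV − PV + PQ.
The 27×18 boundary matrix has rank 18 and Smith normal form diag(1,1,1,1,1,1,1,1,1,1,1,1,1,1,1,1,1,2).

Now H_k = ker ∂_k / im ∂_{k+1}, so:

  H_0: rank C_0 − rank ∂_1 = 9 − 8 = 1, and the invariant factors of ∂_1 are all 1, so H_0 = Z.
  H_1: rank ker ∂_1 − rank ∂_2 = (27 − 8) − 18 = 1, and ∂_2 has invariant factor 2 > 1, so H_1 = Z × Z/2.
  H_2: rank ker ∂_2 − rank ∂_3 = (18 − 18) − 0 = 0, and there is no ∂_3, so H_2 = 0.

(K is a triangulation of the Klein bottle.)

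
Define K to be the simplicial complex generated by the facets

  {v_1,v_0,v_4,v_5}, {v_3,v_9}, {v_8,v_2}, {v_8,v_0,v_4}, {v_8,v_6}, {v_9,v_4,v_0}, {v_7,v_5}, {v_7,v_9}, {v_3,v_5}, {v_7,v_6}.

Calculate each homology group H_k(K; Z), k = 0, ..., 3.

Fix the vertex order v_0 < v_1 < v_2 < v_3 < v_4 < v_5 < v_6 < v_7 < v_8 < v_9 and write every simplex with vertices in increasing order. Then dim K = 3 and the simplices of K are:

  0-simplices (10): [v_0], [v_1], [v_2], [v_3], [v_4], [v_5], [v_6], [v_7], [v_8], [v_9]
  1-simplices (17): (17 of them)
  2-simplices (6): [v_0,v_1,v_4], [v_0,v_1,v_5], [v_0,v_4,v_5], [v_0,v_4,v_8], [v_0,v_4,v_9], [v_1,v_4,v_5]
  3-simplices (1): [v_0,v_1,v_4,v_5]

Hence C_0 ≅ Z^10, C_1 ≅ Z^17, C_2 ≅ Z^6, C_3 ≅ Z^1.

The boundary map ∂_1: C_1 → C_0 is given by ∂[p,q] = [q] − [p]. For instance
  ∂[v_0,v_5] = [v_5] − [v_0].
The 10×17 boundary matrix has rank 9 and Smith normal form diag(1,1,1,1,1,1,1,1,1).

∂_2: C_2 → C_1 sends each 2-simplex [p,q,r] to [q,r] − [p,r] + [p,q]. For instance
  ∂[v_0,v_4,v_5] = [v_4,v_5] − [v_0,v_5] + [v_0,v_4],
  ∂[v_0,v_4,v_8] = [v_4,v_8] − [v_0,v_8] + [v_0,v_4].
As a 17×6 matrix over Z this has rank 5, with invariant factors (1,1,1,1,1).

Boundary ∂_3: C_3 → C_2 sends each 3-simplex σ to the alternating sum Σ_i (−1)^i (σ with its i-th vertex removed). For instance
  ∂[v_0,v_1,v_4,v_5] = [v_1,v_4,v_5] − [v_0,v_4,v_5] + [v_0,v_1,v_5] − [v_0,v_1,v_4].
The 6×1 boundary matrix has rank 1 and Smith normal form diag(1).

Reading off H_k = ker ∂_k / im ∂_{k+1}:

  H_0: rank C_0 − rank ∂_1 = 10 − 9 = 1, and the invariant factors of ∂_1 are all 1, so H_0 = Z.
  H_1: rank ker ∂_1 − rank ∂_2 = (17 − 9) − 5 = 3, and the invariant factors of ∂_2 are all 1, so H_1 = Z^3.
  H_2: rank ker ∂_2 − rank ∂_3 = (6 − 5) − 1 = 0, and the invariant factors of ∂_3 are all 1, so H_2 = 0.
  H_3: rank ker ∂_3 − rank ∂_4 = (1 − 1) − 0 = 0, and there is no ∂_4, so H_3 = 0.

As a check, the Euler characteristic is 10 − 17 + 6 − 1 = -2, which agrees with 1 − 3 + 0 − 0 = -2.

H_0 = Z,  H_1 = Z^3,  H_2 = 0,  H_3 = 0.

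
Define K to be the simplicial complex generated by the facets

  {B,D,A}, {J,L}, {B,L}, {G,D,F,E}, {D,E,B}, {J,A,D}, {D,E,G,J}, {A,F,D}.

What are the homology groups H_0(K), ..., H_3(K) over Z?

H_0 = Z,  H_1 = Z,  H_2 = 0,  H_3 = 0.

Order the vertices as A < B < D < E < F < G < J < L. Listing each simplex with vertices in this order, K has dimension 3 with simplices:

  0-simplices (8): A, B, D, E, F, G, J, L
  1-simplices (17): AB, AD, AF, AJ, BD, BE, BL, DE, DF, DG, DJ, EF, EG, EJ, FG, GJ, JL
  2-simplices (11): ABD, ADF, ADJ, BDE, DEF, DEG, DEJ, DFG, DGJ, EFG, EGJ
  3-simplices (2): DEFG, DEGJ

giving chain groups C_0 ≅ Z^8, C_1 ≅ Z^17, C_2 ≅ Z^11, C_3 ≅ Z^2.

∂_1: C_1 → C_0 maps an edge to its endpoints' difference, ∂[p,q] = q − p. For instance
  ∂BE = E − B.
As a 8×17 matrix over Z this has rank 7, with invariant factors (1,1,1,1,1,1,1).

The boundary map ∂_2: C_2 → C_1 maps a triangle to the signed sum of its edges. For instance
  ∂EGJ = GJ − EJ + EG,
  ∂ABD = BD − AD + AB.
As a 17×11 matrix over Z this has rank 9, with invariant factors (1,1,1,1,1,1,1,1,1).

The boundary map ∂_3: C_3 → C_2 sends each 3-simplex σ to the alternating sum Σ_i (−1)^i (σ with its i-th vertex removed). For instance
  ∂DEFG = EFG − DFG + DEG − DEF,
  ∂DEGJ = EGJ − DGJ + DEJ − DEG.
This gives a 11×2 integer matrix of rank 2; reducing to Smith normal form yields diagonal entries (1,1).

Now H_k = ker ∂_k / im ∂_{k+1}, so:

  H_0: rank C_0 − rank ∂_1 = 8 − 7 = 1, and the invariant factors of ∂_1 are all 1, so H_0 ≅ Z.
  H_1: rank ker ∂_1 − rank ∂_2 = (17 − 7) − 9 = 1, and the invariant factors of ∂_2 are all 1, so H_1 ≅ Z.
  H_2: rank ker ∂_2 − rank ∂_3 = (11 − 9) − 2 = 0, and the invariant factors of ∂_3 are all 1, so H_2 ≅ 0.
  H_3: rank ker ∂_3 − rank ∂_4 = (2 − 2) − 0 = 0, and there is no ∂_4, so H_3 ≅ 0.

As a check, the Euler characteristic is 8 − 17 + 11 − 2 = 0, which agrees with 1 − 1 + 0 − 0 = 0.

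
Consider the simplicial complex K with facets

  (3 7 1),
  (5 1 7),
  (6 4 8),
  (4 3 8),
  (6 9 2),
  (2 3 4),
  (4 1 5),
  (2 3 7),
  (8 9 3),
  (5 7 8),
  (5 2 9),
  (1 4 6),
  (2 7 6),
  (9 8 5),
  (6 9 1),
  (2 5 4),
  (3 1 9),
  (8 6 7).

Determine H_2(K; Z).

H_2 = Z.

We work with the vertex ordering 1 < 2 < 3 < 4 < 5 < 6 < 7 < 8 < 9. The simplices of K, each written with vertices in increasing order, are:

  0-simplices (9): [1], [2], [3], [4], [5], [6], [7], [8], [9]
  1-simplices (27): (27 of them)
  2-simplices (18): [1,3,7], [1,3,9], [1,4,5], [1,4,6], [1,5,7], [1,6,9], [2,3,4], [2,3,7], [2,4,5], [2,5,9], [2,6,7], [2,6,9], [3,4,8], [3,8,9], [4,6,8], [5,7,8], [5,8,9], [6,7,8]

giving chain groups C_0 ≅ Z^9, C_1 ≅ Z^27, C_2 ≅ Z^18.

The boundary map ∂_1: C_1 → C_0 maps an edge to its endpoints' difference, ∂[p,q] = q − p. For instance
  ∂[2,3] = [3] − [2].
The resulting 9×27 matrix has rank 8, and its Smith normal form has invariant factors (1,1,1,1,1,1,1,1).

Boundary ∂_2: C_2 → C_1 acts by ∂[p,q,r] = [q,r] − [p,r] + [p,q]. For instance
  ∂[5,7,8] = [7,8] − [5,8] + [5,7],
  ∂[6,7,8] = [7,8] − [6,8] + [6,7].
The 27×18 boundary matrix has rank 17 and Smith normal form diag(1,1,1,1,1,1,1,1,1,1,1,1,1,1,1,1,1).

Computing H_k = (kernel of ∂_k) / (image of ∂_{k+1}):

  H_2: rank ker ∂_2 − rank ∂_3 = (18 − 17) − 0 = 1, and there is no ∂_3, so H_2 ≅ Z.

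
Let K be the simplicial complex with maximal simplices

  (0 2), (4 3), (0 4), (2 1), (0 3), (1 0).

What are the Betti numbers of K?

b_0 = 1, b_1 = 2.

We work with the vertex ordering 0 < 1 < 2 < 3 < 4. The simplices of K, each written with vertices in increasing order, are:

  0-simplices (5): [0], [1], [2], [3], [4]
  1-simplices (6): [0,1], [0,2], [0,3], [0,4], [1,2], [3,4]

Hence C_0 ≅ Z^5, C_1 ≅ Z^6.

Boundary ∂_1: C_1 → C_0 sends each edge [p,q] (with p < q) to q − p. For instance
  ∂[0,4] = [4] − [0].
As a 5×6 matrix over Z this has rank 4, with invariant factors (1,1,1,1).

Reading off H_k = ker ∂_k / im ∂_{k+1}:

  H_0: rank C_0 − rank ∂_1 = 5 − 4 = 1, and the invariant factors of ∂_1 are all 1, so H_0 = Z.
  H_1: rank ker ∂_1 − rank ∂_2 = (6 − 4) − 0 = 2, and there is no ∂_2, so H_1 = Z^2.

Hence the Betti numbers are b_0 = 1, b_1 = 2.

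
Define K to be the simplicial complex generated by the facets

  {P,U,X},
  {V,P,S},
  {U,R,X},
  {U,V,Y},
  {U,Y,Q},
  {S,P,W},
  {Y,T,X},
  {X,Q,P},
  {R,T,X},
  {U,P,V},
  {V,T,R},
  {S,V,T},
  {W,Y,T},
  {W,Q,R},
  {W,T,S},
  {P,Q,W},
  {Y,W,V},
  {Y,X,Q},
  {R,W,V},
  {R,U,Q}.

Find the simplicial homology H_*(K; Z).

H_0 ≅ Z,  H_1 ≅ Z ⊕ Z/2,  H_2 = 0.

Take the total order P < Q < R < S < T < U < V < W < X < Y on the vertex set. Then K (dimension 2) consists of the simplices:

  0-simplices (10): P, Q, R, S, T, U, V, W, X, Y
  1-simplices (30): PQ, PS, PU, PV, PW, PX, QR, QU, QW, QX, QY, RT, RU, RV, RW, RX, ST, SV, SW, TV, TW, TX, TY, UV, UX, UY, VW, VY, WY, XY
  2-simplices (20): PQW, PQX, PSV, PSW, PUV, PUX, QRU, QRW, QUY, QXY, RTV, RTX, RUX, RVW, STV, STW, TWY, TXY, UVY, VWY

giving chain groups C_0 ≅ Z^10, C_1 ≅ Z^30, C_2 ≅ Z^20.

∂_1: C_1 → C_0 maps an edge to its endpoints' difference, ∂[p,q] = q − p. For instance
  ∂QW = W − Q.
As a 10×30 matrix over Z this has rank 9, with invariant factors (1,1,1,1,1,1,1,1,1).

∂_2: C_2 → C_1 acts by ∂[p,q,r] = [q,r] − [p,r] + [p,q]. For instance
  ∂STV = TV − SV + ST,
  ∂RVW = VW − RW + RV.
The resulting 30×20 matrix has rank 20, and its Smith normal form has invariant factors (1,1,1,1,1,1,1,1,1,1,1,1,1,1,1,1,1,1,1,2).

Now H_k = ker ∂_k / im ∂_{k+1}, so:

  H_0: rank C_0 − rank ∂_1 = 10 − 9 = 1, and the invariant factors of ∂_1 are all 1, so H_0 ≅ Z.
  H_1: rank ker ∂_1 − rank ∂_2 = (30 − 9) − 20 = 1, and ∂_2 has invariant factor 2 > 1, so H_1 ≅ Z ⊕ Z/2.
  H_2: rank ker ∂_2 − rank ∂_3 = (20 − 20) − 0 = 0, and there is no ∂_3, so H_2 ≅ 0.

As a check, the Euler characteristic is 10 − 30 + 20 = 0, which agrees with 1 − 1 + 0 = 0.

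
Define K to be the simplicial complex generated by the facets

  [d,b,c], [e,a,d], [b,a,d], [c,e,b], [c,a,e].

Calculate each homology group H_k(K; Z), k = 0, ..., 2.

Fix the vertex order a < b < c < d < e and write every simplex with vertices in increasing order. Then dim K = 2 and the simplices of K are:

  0-simplices (5): a, b, c, d, e
  1-simplices (10): ab, ac, ad, ae, bc, bd, be, cd, ce, de
  2-simplices (5): abd, ace, ade, bcd, bce

giving chain groups C_0 ≅ Z^5, C_1 ≅ Z^10, C_2 ≅ Z^5.

The boundary map ∂_1: C_1 → C_0 is given by ∂[p,q] = [q] − [p]. For instance
  ∂ce = e − c.
The resulting 5×10 matrix has rank 4, and its Smith normal form has invariant factors (1,1,1,1).

Boundary ∂_2: C_2 → C_1 maps a triangle to the signed sum of its edges. For instance
  ∂ace = ce − ae + ac,
  ∂bcd = cd − bd + bc.
The 10×5 boundary matrix has rank 5 and Smith normal form diag(1,1,1,1,1).

Now H_k = ker ∂_k / im ∂_{k+1}, so:

  H_0: rank C_0 − rank ∂_1 = 5 − 4 = 1, and the invariant factors of ∂_1 are all 1, so H_0 ≅ Z.
  H_1: rank ker ∂_1 − rank ∂_2 = (10 − 4) − 5 = 1, and the invariant factors of ∂_2 are all 1, so H_1 ≅ Z.
  H_2: rank ker ∂_2 − rank ∂_3 = (5 − 5) − 0 = 0, and there is no ∂_3, so H_2 ≅ 0.

(K is a triangulation of the Möbius band.)

H_0 ≅ Z,  H_1 ≅ Z,  H_2 = 0.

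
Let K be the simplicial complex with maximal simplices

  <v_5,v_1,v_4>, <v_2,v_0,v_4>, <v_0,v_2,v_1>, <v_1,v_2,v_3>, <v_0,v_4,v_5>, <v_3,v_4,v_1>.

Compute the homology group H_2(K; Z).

Order the vertices as v_0 < v_1 < v_2 < v_3 < v_4 < v_5. Listing each simplex with vertices in this order, K has dimension 2 with simplices:

  0-simplices (6): [v_0], [v_1], [v_2], [v_3], [v_4], [v_5]
  1-simplices (12): [v_0,v_1], [v_0,v_2], [v_0,v_4], [v_0,v_5], [v_1,v_2], [v_1,v_3], [v_1,v_4], [v_1,v_5], [v_2,v_3], [v_2,v_4], [v_3,v_4], [v_4,v_5]
  2-simplices (6): [v_0,v_1,v_2], [v_0,v_2,v_4], [v_0,v_4,v_5], [v_1,v_2,v_3], [v_1,v_3,v_4], [v_1,v_4,v_5]

so the chain groups are C_0 ≅ Z^6, C_1 ≅ Z^12, C_2 ≅ Z^6.

∂_1: C_1 → C_0 sends each edge [p,q] (with p < q) to q − p. For instance
  ∂[v_0,v_1] = [v_1] − [v_0].
The 6×12 boundary matrix has rank 5 and Smith normal form diag(1,1,1,1,1).

Boundary ∂_2: C_2 → C_1 acts by ∂[p,q,r] = [q,r] − [p,r] + [p,q]. For instance
  ∂[v_0,v_1,v_2] = [v_1,v_2] − [v_0,v_2] + [v_0,v_1],
  ∂[v_1,v_4,v_5] = [v_4,v_5] − [v_1,v_5] + [v_1,v_4].
This gives a 12×6 integer matrix of rank 6; reducing to Smith normal form yields diagonal entries (1,1,1,1,1,1).

Reading off H_k = ker ∂_k / im ∂_{k+1}:

  H_2: rank ker ∂_2 − rank ∂_3 = (6 − 6) − 0 = 0, and there is no ∂_3, so H_2 = 0.

(K is a triangulation of the cylinder S^1 x I.)

H_2 = 0.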